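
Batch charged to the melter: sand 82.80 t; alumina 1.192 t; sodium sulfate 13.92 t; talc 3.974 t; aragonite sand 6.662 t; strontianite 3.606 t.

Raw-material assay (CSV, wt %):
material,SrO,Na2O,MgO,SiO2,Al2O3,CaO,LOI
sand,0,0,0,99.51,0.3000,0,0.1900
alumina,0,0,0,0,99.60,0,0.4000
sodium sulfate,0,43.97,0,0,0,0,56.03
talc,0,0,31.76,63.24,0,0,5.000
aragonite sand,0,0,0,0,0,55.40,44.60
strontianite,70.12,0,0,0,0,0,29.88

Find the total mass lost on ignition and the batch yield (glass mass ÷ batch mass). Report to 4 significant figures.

LOI loss = 12.21 t; glass = 99.95 t; yield = 89.11%

In-progress results appear rounded off to 4 significant figures when written out; the whole derivation holds exact precision in every operation — a single rounding produces each reported figure — derived quantities are carried at exact precision (ignition loss, six oxide percentages, totals, glass mass, the yield) using the weight values for 99.95 t of glass exactly as printed in question or answer.
Each material's LOI contribution:
  sand: 82.80 × 0.001900 = 0.1573 t
  alumina: 1.192 × 0.004000 = 0.004768 t
  sodium sulfate: 13.92 × 0.5603 = 7.799 t
  talc: 3.974 × 0.05000 = 0.1987 t
  aragonite sand: 6.662 × 0.4460 = 2.971 t
  strontianite: 3.606 × 0.2988 = 1.077 t
Total LOI = 12.21 t
Glass = batch − LOI = 112.2 − 12.21 = 99.95 t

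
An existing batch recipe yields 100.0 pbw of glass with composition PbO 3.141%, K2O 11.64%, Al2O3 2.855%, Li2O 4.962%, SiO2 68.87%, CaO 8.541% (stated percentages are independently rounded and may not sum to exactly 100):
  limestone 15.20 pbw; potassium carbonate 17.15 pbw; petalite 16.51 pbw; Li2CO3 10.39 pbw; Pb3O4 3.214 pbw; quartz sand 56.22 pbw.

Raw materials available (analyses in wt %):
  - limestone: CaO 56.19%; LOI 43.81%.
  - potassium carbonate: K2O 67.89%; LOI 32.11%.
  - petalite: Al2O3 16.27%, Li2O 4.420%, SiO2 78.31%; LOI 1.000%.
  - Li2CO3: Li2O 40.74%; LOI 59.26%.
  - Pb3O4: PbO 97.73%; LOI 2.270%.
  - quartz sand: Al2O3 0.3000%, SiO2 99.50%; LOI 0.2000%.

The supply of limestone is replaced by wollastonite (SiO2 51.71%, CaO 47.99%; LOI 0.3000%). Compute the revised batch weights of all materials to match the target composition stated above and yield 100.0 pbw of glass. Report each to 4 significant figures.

Values along the way are printed rounded to four significant figures across the worked steps; the whole derivation keeps full float precision in all steps — each reported figure takes a single rounding. The derived quantities (the six compositions, yield, ignition loss, totals, glass mass) are carried from the batch weights for 100.0 pbw of glass at exact precision, exactly as shown in problem or answer.
Per-oxide target masses for 100.0 pbw glass:
  PbO: 3.141% × 100.0 = 3.141 pbw
  K2O: 11.64% × 100.0 = 11.64 pbw
  Al2O3: 2.855% × 100.0 = 2.855 pbw
  Li2O: 4.962% × 100.0 = 4.962 pbw
  SiO2: 68.87% × 100.0 = 68.87 pbw
  CaO: 8.541% × 100.0 = 8.541 pbw
Sums-versus-targets review given the weights on record, relative to the basis at hand (oxide sums agree with the targets up to rounding of the answer):
  PbO: 3.214·0.9773 = 3.141 pbw (target 3.141 pbw)
  K2O: 17.15·0.6789 = 11.64 pbw (target 11.64 pbw)
  Al2O3: 16.68·0.1627 + 46.84·0.003000 = 2.854 pbw (target 2.855 pbw)
  Li2O: 16.68·0.04420 + 10.37·0.4074 = 4.962 pbw (target 4.962 pbw)
  SiO2: 17.80·0.5171 + 16.68·0.7831 + 46.84·0.9950 = 68.87 pbw (target 68.87 pbw)
  CaO: 17.80·0.4799 = 8.542 pbw (target 8.541 pbw)
Glass-mass bookkeeping: total charge less LOI = 100.0 pbw (the targets, summed, come to 100.0 pbw; stated basis 100.0 pbw — deltas are rounding alone).
Batch total: Σ batch = 112.1 pbw; LOI loss = Σ batch·LOI = 12.04 pbw; the yield ratio, glass ÷ batch: 89.26%.

Revised batch per 100.0 pbw glass:
  wollastonite: 17.80 pbw
  potassium carbonate: 17.15 pbw
  petalite: 16.68 pbw
  Li2CO3: 10.37 pbw
  Pb3O4: 3.214 pbw
  quartz sand: 46.84 pbw
Total batch = 112.1 pbw; LOI loss = 12.04 pbw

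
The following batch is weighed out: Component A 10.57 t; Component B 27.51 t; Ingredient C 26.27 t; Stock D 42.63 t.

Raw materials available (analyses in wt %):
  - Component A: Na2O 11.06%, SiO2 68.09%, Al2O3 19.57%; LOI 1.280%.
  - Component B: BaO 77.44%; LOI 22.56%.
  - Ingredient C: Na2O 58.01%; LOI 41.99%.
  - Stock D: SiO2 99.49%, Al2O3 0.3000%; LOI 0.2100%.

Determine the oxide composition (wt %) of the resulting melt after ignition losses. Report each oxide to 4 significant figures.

Glass mass = 89.52 t (batch 107.0 − LOI 17.46).
Composition: Na2O 18.33%, SiO2 55.42%, BaO 23.80%, Al2O3 2.454%

Working values are printed rounded to 4 significant figures on the page; the working math carries exact precision in every operation; every reported value is rounded once only; the derived quantities are rebuilt at full precision (the totals, glass mass, the four compositions, ignition loss, the yield) using the weight values for 89.52 t of glass, as written in the problem or answer text.
Delivered oxide masses:
  Na2O: 10.57·0.1106 + 26.27·0.5801 = 16.41 t
  SiO2: 10.57·0.6809 + 42.63·0.9949 = 49.61 t
  BaO: 27.51·0.7744 = 21.30 t
  Al2O3: 10.57·0.1957 + 42.63·0.003000 = 2.196 t
LOI: 10.57·0.01280 + 27.51·0.2256 + 26.27·0.4199 + 42.63·0.002100 = 17.46 t
The glass mass, total less LOI, = 107.0 − 17.46 = 89.52 t (= the summed oxide contributions)
percent share: oxide ÷ glass, ×100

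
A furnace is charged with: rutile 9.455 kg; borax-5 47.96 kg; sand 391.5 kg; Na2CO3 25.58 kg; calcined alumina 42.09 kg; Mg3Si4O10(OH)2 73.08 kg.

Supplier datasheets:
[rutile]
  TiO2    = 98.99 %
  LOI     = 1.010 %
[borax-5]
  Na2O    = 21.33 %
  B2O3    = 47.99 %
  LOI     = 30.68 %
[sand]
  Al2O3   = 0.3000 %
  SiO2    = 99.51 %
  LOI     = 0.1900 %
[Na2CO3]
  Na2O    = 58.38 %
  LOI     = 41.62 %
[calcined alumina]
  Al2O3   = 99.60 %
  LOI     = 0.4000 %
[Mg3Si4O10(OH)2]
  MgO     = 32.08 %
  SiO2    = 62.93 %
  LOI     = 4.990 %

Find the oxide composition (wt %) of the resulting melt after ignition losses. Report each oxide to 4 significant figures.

Exact precision is carried at each step; intermediates appear (rounded to 4 significant figures) within the worked lines. Every reported figure takes just one rounding. All derived quantities, which include yield, the six compositions, ignition loss, glass mass, the totals, are carried at exact precision, as set out in problem or answer, using the weight values for 559.7 kg of glass.
Per-oxide mass from batch:
  Na2O: 47.96·0.2133 + 25.58·0.5838 = 25.16 kg
  MgO: 73.08·0.3208 = 23.44 kg
  TiO2: 9.455·0.9899 = 9.360 kg
  B2O3: 47.96·0.4799 = 23.02 kg
  Al2O3: 391.5·0.003000 + 42.09·0.9960 = 43.10 kg
  SiO2: 391.5·0.9951 + 73.08·0.6293 = 435.6 kg
LOI: 9.455·0.01010 + 47.96·0.3068 + 391.5·0.001900 + 25.58·0.4162 + 42.09·0.004000 + 73.08·0.04990 = 30.01 kg
batch − LOI leaves glass = 589.7 − 30.01 = 559.7 kg (= Σ oxide masses)
oxide / glass × 100 gives the wt %

Glass mass = 559.7 kg (batch 589.7 − LOI 30.01).
Composition: Na2O 4.496%, MgO 4.189%, TiO2 1.672%, B2O3 4.113%, Al2O3 7.701%, SiO2 77.83%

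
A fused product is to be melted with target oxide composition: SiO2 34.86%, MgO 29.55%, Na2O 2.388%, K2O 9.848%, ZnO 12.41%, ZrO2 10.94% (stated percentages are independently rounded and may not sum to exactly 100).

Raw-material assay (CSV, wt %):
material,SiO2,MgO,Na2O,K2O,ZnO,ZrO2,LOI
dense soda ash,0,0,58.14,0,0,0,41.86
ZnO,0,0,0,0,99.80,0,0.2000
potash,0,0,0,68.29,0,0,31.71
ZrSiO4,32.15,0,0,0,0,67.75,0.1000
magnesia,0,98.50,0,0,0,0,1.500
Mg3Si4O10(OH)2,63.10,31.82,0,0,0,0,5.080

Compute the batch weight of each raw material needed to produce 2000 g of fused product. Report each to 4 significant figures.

Batch per 2000 g fused product:
  dense soda ash: 82.15 g
  ZnO: 248.7 g
  potash: 288.4 g
  ZrSiO4: 323.0 g
  magnesia: 296.2 g
  Mg3Si4O10(OH)2: 940.4 g
Total batch = 2179 g; LOI loss = 178.9 g; yield = 91.79%

In-progress results are shown (rounded to four significant digits) at each printed step; all internal work keeps full precision from first step to last — each reported value takes exactly one rounding; derived quantities (the six compositions, net glass mass, LOI, yield, totals) are recomputed in full float precision using the weight values on 2000 g of glass as quoted within the question or the answer.
The oxide mass targets at 2000 g fused product:
  SiO2: 34.86% × 2000 = 697.2 g
  MgO: 29.55% × 2000 = 591.0 g
  Na2O: 2.388% × 2000 = 47.76 g
  K2O: 9.848% × 2000 = 197.0 g
  ZnO: 12.41% × 2000 = 248.2 g
  ZrO2: 10.94% × 2000 = 218.8 g
A balance pass over the oxides, per the reported batch figures, at the basis given (target by target, the sums agree modulo rounding of the values):
  SiO2: 323.0·0.3215 + 940.4·0.6310 = 697.2 g (target 697.2 g)
  MgO: 296.2·0.9850 + 940.4·0.3182 = 591.0 g (target 591.0 g)
  Na2O: 82.15·0.5814 = 47.76 g (target 47.76 g)
  K2O: 288.4·0.6829 = 196.9 g (target 197.0 g)
  ZnO: 248.7·0.9980 = 248.2 g (target 248.2 g)
  ZrO2: 323.0·0.6775 = 218.8 g (target 218.8 g)
Mass balance on the glass: the batch minus its LOI: 2000 g (the targets, summed, come to 2000 g; stated basis 2000 g — differing by rounding only).
Batch total: Σ batch = 2179 g; Σ batch·LOI gives LOI loss = 178.9 g; the yield ratio, glass ÷ batch: 91.79%.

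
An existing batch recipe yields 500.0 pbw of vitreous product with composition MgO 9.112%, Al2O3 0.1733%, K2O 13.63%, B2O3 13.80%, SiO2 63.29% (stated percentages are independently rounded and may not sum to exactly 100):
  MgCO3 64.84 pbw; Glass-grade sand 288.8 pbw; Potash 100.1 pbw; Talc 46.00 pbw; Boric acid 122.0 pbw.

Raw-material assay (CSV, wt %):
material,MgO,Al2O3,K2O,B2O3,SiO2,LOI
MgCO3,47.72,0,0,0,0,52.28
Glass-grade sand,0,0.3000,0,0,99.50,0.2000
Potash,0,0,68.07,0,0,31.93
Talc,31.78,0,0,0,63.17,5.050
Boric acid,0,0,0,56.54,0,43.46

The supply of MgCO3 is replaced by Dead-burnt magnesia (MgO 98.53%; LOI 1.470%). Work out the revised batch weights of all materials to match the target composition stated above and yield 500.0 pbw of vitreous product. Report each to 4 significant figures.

Every computation carries full float precision throughout; the intermediate values are displayed (rounded to 4 significant figures) alongside each step; a single rounding finalizes every reported result — all derived quantities, including LOI, the totals, the yield, five oxide percentages, net glass mass, are recomputed using the weight values on 500.0 pbw of glass at full float precision as given in either problem or answer.
Target masses of each oxide per 500.0 pbw vitreous product:
  MgO: 9.112% × 500.0 = 45.56 pbw
  Al2O3: 0.1733% × 500.0 = 0.8665 pbw
  K2O: 13.63% × 500.0 = 68.15 pbw
  B2O3: 13.80% × 500.0 = 69.00 pbw
  SiO2: 63.29% × 500.0 = 316.4 pbw
Checking each oxide sum from the weights as reported, per the basis as stated (delivered sums recover each target exact up to rounding of places):
  MgO: 31.40·0.9853 + 46.00·0.3178 = 45.56 pbw (target 45.56 pbw)
  Al2O3: 288.8·0.003000 = 0.8664 pbw (target 0.8665 pbw)
  K2O: 100.1·0.6807 = 68.14 pbw (target 68.15 pbw)
  B2O3: 122.0·0.5654 = 68.98 pbw (target 69.00 pbw)
  SiO2: 288.8·0.9950 + 46.00·0.6317 = 316.4 pbw (target 316.4 pbw)
Glass-mass sanity pass: total charge less LOI = 500.0 pbw (the targets, summed, come to 500.0 pbw; stated basis 500.0 pbw — any gap is answer rounding).
Whole-batch sum: Σ batch = 588.3 pbw; LOI removed, Σ of batch·LOI: 88.35 pbw; as yield: glass ÷ batch → 84.98%.

Revised batch per 500.0 pbw vitreous product:
  Dead-burnt magnesia: 31.40 pbw
  Glass-grade sand: 288.8 pbw
  Potash: 100.1 pbw
  Talc: 46.00 pbw
  Boric acid: 122.0 pbw
Total batch = 588.3 pbw; LOI loss = 88.35 pbw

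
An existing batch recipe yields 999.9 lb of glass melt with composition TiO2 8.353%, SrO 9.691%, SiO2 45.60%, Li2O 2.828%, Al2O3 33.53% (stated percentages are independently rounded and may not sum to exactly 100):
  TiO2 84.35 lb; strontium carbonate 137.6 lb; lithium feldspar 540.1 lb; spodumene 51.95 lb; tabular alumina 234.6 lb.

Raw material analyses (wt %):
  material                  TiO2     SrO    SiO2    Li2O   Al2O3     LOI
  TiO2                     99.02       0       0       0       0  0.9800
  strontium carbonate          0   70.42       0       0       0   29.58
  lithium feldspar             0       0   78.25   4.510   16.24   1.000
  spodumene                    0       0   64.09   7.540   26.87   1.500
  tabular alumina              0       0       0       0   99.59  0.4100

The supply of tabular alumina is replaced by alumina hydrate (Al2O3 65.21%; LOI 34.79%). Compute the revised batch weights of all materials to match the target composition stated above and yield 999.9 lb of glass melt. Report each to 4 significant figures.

The whole derivation keeps full float precision in all steps; the intermediate values are displayed, with 4-significant-figure rounding, in the working; exactly one rounding lands on every reported number. Derived quantities, which include yield, LOI, the totals, five oxide percentages, net glass mass, are recomputed at full float precision, exactly as shown in the problem or the answer, from the batch weights for 999.9 lb of glass.
Oxide-by-oxide targets in 999.9 lb glass melt:
  TiO2: 8.353% × 999.9 = 83.52 lb
  SrO: 9.691% × 999.9 = 96.90 lb
  SiO2: 45.60% × 999.9 = 456.0 lb
  Li2O: 2.828% × 999.9 = 28.28 lb
  Al2O3: 33.53% × 999.9 = 335.3 lb
Mass-balance tally per oxide from the weights as reported, against the basis in use (sums match the target masses up to rounding of the answer):
  TiO2: 84.35·0.9902 = 83.52 lb (target 83.52 lb)
  SrO: 137.6·0.7042 = 96.90 lb (target 96.90 lb)
  SiO2: 540.1·0.7825 + 51.95·0.6409 = 455.9 lb (target 456.0 lb)
  Li2O: 540.1·0.04510 + 51.95·0.07540 = 28.28 lb (target 28.28 lb)
  Al2O3: 540.1·0.1624 + 51.95·0.2687 + 358.2·0.6521 = 335.3 lb (target 335.3 lb)
Auditing the glass mass value: net batch after ignition = 999.9 lb (summing oxide targets gives 999.9 lb; against the stated basis, 999.9 lb — rounding explains the deltas).
Whole-batch sum: Σ batch = 1172 lb; the LOI term Σ batch·LOI equals 172.3 lb; as yield: glass ÷ batch → 85.30%.

Revised batch per 999.9 lb glass melt:
  TiO2: 84.35 lb
  strontium carbonate: 137.6 lb
  lithium feldspar: 540.1 lb
  spodumene: 51.95 lb
  alumina hydrate: 358.2 lb
Total batch = 1172 lb; LOI loss = 172.3 lb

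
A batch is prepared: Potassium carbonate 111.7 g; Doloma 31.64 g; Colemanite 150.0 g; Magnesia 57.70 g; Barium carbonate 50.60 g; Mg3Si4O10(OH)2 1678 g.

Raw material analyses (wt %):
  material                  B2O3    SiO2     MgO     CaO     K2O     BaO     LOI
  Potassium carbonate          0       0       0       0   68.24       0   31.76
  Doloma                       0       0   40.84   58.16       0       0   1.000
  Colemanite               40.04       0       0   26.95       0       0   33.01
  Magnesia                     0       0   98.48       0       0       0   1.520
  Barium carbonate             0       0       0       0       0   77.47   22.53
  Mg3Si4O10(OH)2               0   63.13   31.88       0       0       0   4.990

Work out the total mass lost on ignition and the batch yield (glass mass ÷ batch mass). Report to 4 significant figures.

All internal work carries full float precision from start to finish — the intermediate values appear rounded off to 4 significant figures at each printed step — a single rounding yields every reported figure. Derived quantities are computed at exact precision (glass mass, six oxide percentages, ignition loss, the yield, totals) from the weighed amounts for 1898 g of glass exactly as shown in problem or answer.
LOI of each material in turn:
  Potassium carbonate: 111.7 × 0.3176 = 35.48 g
  Doloma: 31.64 × 0.01000 = 0.3164 g
  Colemanite: 150.0 × 0.3301 = 49.52 g
  Magnesia: 57.70 × 0.01520 = 0.8770 g
  Barium carbonate: 50.60 × 0.2253 = 11.40 g
  Mg3Si4O10(OH)2: 1678 × 0.04990 = 83.73 g
Total LOI = 181.3 g
Glass = batch − LOI = 2080 − 181.3 = 1898 g

LOI loss = 181.3 g; glass = 1898 g; yield = 91.28%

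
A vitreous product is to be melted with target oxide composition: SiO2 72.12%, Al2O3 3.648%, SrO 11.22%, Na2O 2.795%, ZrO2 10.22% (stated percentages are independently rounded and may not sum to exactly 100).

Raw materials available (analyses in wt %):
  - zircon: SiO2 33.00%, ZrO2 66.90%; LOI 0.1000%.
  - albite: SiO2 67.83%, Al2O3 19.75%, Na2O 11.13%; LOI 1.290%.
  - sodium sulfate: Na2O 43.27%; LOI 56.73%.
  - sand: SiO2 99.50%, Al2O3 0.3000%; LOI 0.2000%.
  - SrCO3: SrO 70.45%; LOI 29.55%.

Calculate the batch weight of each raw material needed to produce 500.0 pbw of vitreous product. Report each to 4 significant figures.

Batch per 500.0 pbw vitreous product:
  zircon: 76.38 pbw
  albite: 88.15 pbw
  sodium sulfate: 9.624 pbw
  sand: 277.0 pbw
  SrCO3: 79.63 pbw
Total batch = 530.8 pbw; LOI loss = 30.76 pbw; yield = 94.21%

Rounding to four significant figures applies to every intermediate as displayed. Each numeric step runs at exact precision all the way through; each reported figure is rounded exactly once; all derived quantities (the yield, ignition loss, the totals, five oxide percentages, net glass mass) are rebuilt from the weighed amounts per 500.0 pbw of glass in exact precision as they appear in problem or answer.
Target oxide masses per 500.0 pbw vitreous product:
  SiO2: 72.12% × 500.0 = 360.6 pbw
  Al2O3: 3.648% × 500.0 = 18.24 pbw
  SrO: 11.22% × 500.0 = 56.10 pbw
  Na2O: 2.795% × 500.0 = 13.98 pbw
  ZrO2: 10.22% × 500.0 = 51.10 pbw
Balance tally, oxide-wise, applying the batch weights above, versus the basis set out (each sum matches its target mass net of answer rounding effects):
  SiO2: 76.38·0.3300 + 88.15·0.6783 + 277.0·0.9950 = 360.6 pbw (target 360.6 pbw)
  Al2O3: 88.15·0.1975 + 277.0·0.003000 = 18.24 pbw (target 18.24 pbw)
  SrO: 79.63·0.7045 = 56.10 pbw (target 56.10 pbw)
  Na2O: 88.15·0.1113 + 9.624·0.4327 = 13.98 pbw (target 13.98 pbw)
  ZrO2: 76.38·0.6690 = 51.10 pbw (target 51.10 pbw)
The glass-mass cross-check: batch Σ − ignition loss = 500.0 pbw (summing oxide targets gives 500.0 pbw; the stated basis being 500.0 pbw — a pure rounding effect).
Summing the batch: Σ batch = 530.8 pbw; loss to ignition Σ batch·LOI = 30.76 pbw; glass ÷ batch gives a yield of 94.21%.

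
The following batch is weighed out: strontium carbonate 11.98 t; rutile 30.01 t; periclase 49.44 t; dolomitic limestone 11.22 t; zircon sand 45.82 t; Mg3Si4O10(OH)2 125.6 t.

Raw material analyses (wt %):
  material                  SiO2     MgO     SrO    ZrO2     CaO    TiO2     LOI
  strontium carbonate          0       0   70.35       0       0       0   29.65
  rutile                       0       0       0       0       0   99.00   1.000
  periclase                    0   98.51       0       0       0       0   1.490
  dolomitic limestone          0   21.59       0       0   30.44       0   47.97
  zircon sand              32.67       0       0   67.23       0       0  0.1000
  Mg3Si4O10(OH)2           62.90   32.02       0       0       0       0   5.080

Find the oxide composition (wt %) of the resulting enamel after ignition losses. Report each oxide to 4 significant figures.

Each numeric step holds full precision throughout — mid-chain values are shown, rounded to 4 significant figures, alongside each step — exactly one rounding lands on each reported result; all derived quantities, which include glass mass, LOI, six oxide percentages, yield, totals, are rebuilt in exact precision, as given in the problem or the answer, starting from the weights per 257.7 t of glass.
Oxide masses out of the charge:
  SiO2: 45.82·0.3267 + 125.6·0.6290 = 93.97 t
  MgO: 49.44·0.9851 + 11.22·0.2159 + 125.6·0.3202 = 91.34 t
  SrO: 11.98·0.7035 = 8.428 t
  ZrO2: 45.82·0.6723 = 30.80 t
  CaO: 11.22·0.3044 = 3.415 t
  TiO2: 30.01·0.9900 = 29.71 t
LOI: 11.98·0.2965 + 30.01·0.01000 + 49.44·0.01490 + 11.22·0.4797 + 45.82·0.001000 + 125.6·0.05080 = 16.40 t
The glass mass, total less LOI, = 274.1 − 16.40 = 257.7 t (= Σ oxide masses)
percent share: oxide ÷ glass, ×100

Glass mass = 257.7 t (batch 274.1 − LOI 16.40).
Composition: SiO2 36.47%, MgO 35.45%, SrO 3.271%, ZrO2 11.96%, CaO 1.325%, TiO2 11.53%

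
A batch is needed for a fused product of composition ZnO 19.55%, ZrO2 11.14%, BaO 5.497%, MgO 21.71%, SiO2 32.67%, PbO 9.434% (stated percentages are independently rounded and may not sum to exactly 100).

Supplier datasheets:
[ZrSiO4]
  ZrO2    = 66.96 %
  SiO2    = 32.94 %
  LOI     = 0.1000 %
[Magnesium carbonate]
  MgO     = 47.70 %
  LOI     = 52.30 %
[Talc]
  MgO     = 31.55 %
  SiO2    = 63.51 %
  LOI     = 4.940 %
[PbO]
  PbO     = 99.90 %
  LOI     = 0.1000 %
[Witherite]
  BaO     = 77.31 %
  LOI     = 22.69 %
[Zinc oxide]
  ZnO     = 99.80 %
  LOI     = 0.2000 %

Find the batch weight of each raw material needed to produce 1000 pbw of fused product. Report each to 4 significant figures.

All arithmetic maintains exact precision in every operation. The intermediate values are printed with 4-significant-digit rounding in the printout. Each reported number includes exactly one rounding. All derived quantities are rebuilt in exact precision (six oxide percentages, net glass mass, totals, LOI, yield) from the batch weights on 1000 pbw of glass, as quoted within the problem or answer text.
The oxide mass targets at 1000 pbw fused product:
  ZnO: 19.55% × 1000 = 195.5 pbw
  ZrO2: 11.14% × 1000 = 111.4 pbw
  BaO: 5.497% × 1000 = 54.97 pbw
  MgO: 21.71% × 1000 = 217.1 pbw
  SiO2: 32.67% × 1000 = 326.7 pbw
  PbO: 9.434% × 1000 = 94.34 pbw
Sums-versus-targets review from the weights as reported, per the basis as stated (sum by sum, the targets are met up to rounding of the answer):
  ZnO: 195.9·0.9980 = 195.5 pbw (target 195.5 pbw)
  ZrO2: 166.4·0.6696 = 111.4 pbw (target 111.4 pbw)
  BaO: 71.10·0.7731 = 54.97 pbw (target 54.97 pbw)
  MgO: 172.0·0.4770 + 428.1·0.3155 = 217.1 pbw (target 217.1 pbw)
  SiO2: 166.4·0.3294 + 428.1·0.6351 = 326.7 pbw (target 326.7 pbw)
  PbO: 94.43·0.9990 = 94.34 pbw (target 94.34 pbw)
Glass mass check: the batch minus its LOI: 1000 pbw (targets for the oxides total 1000 pbw; the stated basis being 1000 pbw — gaps are rounding artifacts).
Adding the batch up: Σ batch = 1128 pbw; LOI loss = Σ batch·LOI = 127.9 pbw; yield: glass divided by total = 88.66%.

Batch per 1000 pbw fused product:
  ZrSiO4: 166.4 pbw
  Magnesium carbonate: 172.0 pbw
  Talc: 428.1 pbw
  PbO: 94.43 pbw
  Witherite: 71.10 pbw
  Zinc oxide: 195.9 pbw
Total batch = 1128 pbw; LOI loss = 127.9 pbw; yield = 88.66%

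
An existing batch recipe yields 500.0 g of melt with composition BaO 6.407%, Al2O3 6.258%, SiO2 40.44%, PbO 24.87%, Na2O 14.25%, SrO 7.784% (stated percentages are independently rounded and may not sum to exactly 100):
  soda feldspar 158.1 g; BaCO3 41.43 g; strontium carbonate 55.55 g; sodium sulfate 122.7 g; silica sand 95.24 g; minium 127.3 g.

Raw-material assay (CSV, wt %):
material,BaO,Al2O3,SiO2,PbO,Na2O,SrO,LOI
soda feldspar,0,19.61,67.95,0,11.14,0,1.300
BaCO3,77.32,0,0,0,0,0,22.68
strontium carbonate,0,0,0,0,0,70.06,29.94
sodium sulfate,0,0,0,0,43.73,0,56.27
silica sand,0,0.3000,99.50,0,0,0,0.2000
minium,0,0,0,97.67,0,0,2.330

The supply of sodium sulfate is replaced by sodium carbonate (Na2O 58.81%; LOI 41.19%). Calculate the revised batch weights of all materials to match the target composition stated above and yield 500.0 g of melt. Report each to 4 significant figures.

Revised batch per 500.0 g melt:
  soda feldspar: 158.1 g
  BaCO3: 41.43 g
  strontium carbonate: 55.55 g
  sodium carbonate: 91.20 g
  silica sand: 95.24 g
  minium: 127.3 g
Total batch = 568.8 g; LOI loss = 68.81 g

Mid-chain values are shown with 4-significant-figure rounding in the working; the working math runs at full float precision from start to finish; exactly one rounding is applied to each reported figure. Derived quantities (totals, LOI, the yield, the six compositions, net glass mass) are re-derived in full float precision from the batch weights on 500.0 g of glass, as given in the problem or the answer.
Oxide-by-oxide targets in 500.0 g melt:
  BaO: 6.407% × 500.0 = 32.03 g
  Al2O3: 6.258% × 500.0 = 31.29 g
  SiO2: 40.44% × 500.0 = 202.2 g
  PbO: 24.87% × 500.0 = 124.4 g
  Na2O: 14.25% × 500.0 = 71.25 g
  SrO: 7.784% × 500.0 = 38.92 g
Per-oxide balance check applying the batch weights above, on the stated basis (sum by sum, the targets are met once rounding is allowed for):
  BaO: 41.43·0.7732 = 32.03 g (target 32.03 g)
  Al2O3: 158.1·0.1961 + 95.24·0.003000 = 31.29 g (target 31.29 g)
  SiO2: 158.1·0.6795 + 95.24·0.9950 = 202.2 g (target 202.2 g)
  PbO: 127.3·0.9767 = 124.3 g (target 124.4 g)
  Na2O: 158.1·0.1114 + 91.20·0.5881 = 71.25 g (target 71.25 g)
  SrO: 55.55·0.7006 = 38.92 g (target 38.92 g)
Glass-mass sanity pass: total charge less LOI = 500.0 g (per-oxide target masses sum to 500.0 g; stated basis 500.0 g — gaps are rounding artifacts).
Total batch = Σ batch = 568.8 g; LOI loss = Σ batch·LOI = 68.81 g; yield: glass divided by total = 87.90%.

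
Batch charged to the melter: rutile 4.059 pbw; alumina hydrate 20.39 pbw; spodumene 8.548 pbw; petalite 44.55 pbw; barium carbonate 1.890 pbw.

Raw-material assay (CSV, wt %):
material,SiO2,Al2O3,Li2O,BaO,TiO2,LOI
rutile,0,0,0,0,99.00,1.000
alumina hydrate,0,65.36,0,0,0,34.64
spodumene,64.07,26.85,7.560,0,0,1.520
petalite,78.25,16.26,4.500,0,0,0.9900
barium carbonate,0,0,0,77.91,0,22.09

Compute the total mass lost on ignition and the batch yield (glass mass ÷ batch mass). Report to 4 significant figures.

LOI loss = 8.092 pbw; glass = 71.34 pbw; yield = 89.81%

The whole derivation maintains full float precision from start to finish; the intermediate values are printed rounded off to 4 significant figures within the worked lines; every reported value is rounded once only. All derived quantities are computed from the weighed amounts for 71.34 pbw of glass at full float precision (the totals, the yield, net glass mass, LOI, five oxide percentages) as written in the problem or the answer.
LOI of each material in turn:
  rutile: 4.059 × 0.01000 = 0.04059 pbw
  alumina hydrate: 20.39 × 0.3464 = 7.063 pbw
  spodumene: 8.548 × 0.01520 = 0.1299 pbw
  petalite: 44.55 × 0.009900 = 0.4410 pbw
  barium carbonate: 1.890 × 0.2209 = 0.4175 pbw
Total LOI = 8.092 pbw
Glass = batch − LOI = 79.44 − 8.092 = 71.34 pbw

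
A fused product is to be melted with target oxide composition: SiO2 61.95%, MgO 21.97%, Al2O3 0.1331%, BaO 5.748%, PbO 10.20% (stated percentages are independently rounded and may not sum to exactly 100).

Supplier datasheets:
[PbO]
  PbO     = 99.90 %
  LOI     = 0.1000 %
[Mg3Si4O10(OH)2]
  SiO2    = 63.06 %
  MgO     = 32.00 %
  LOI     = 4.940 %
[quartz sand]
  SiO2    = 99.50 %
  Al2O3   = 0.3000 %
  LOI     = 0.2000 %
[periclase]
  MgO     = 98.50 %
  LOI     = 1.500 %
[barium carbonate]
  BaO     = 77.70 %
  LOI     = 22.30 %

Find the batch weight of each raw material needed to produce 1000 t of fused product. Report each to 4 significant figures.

Batch per 1000 t fused product:
  PbO: 102.1 t
  Mg3Si4O10(OH)2: 282.4 t
  quartz sand: 443.7 t
  periclase: 131.3 t
  barium carbonate: 73.98 t
Total batch = 1033 t; LOI loss = 33.41 t; yield = 96.77%

Values along the way are printed (rounded to 4 significant digits) in the printout. The whole derivation holds full float precision through the solve; a single rounding yields each reported result — derived quantities, including glass mass, ignition loss, yield, totals, five oxide percentages, are rebuilt using the weight values per 1000 t of glass in full precision as they appear in either problem or answer.
Target oxide masses per 1000 t fused product:
  SiO2: 61.95% × 1000 = 619.5 t
  MgO: 21.97% × 1000 = 219.7 t
  Al2O3: 0.1331% × 1000 = 1.331 t
  BaO: 5.748% × 1000 = 57.48 t
  PbO: 10.20% × 1000 = 102.0 t
Verifying the oxide balance on the weights just shown, against the basis in use (each sum matches its target mass once rounding is allowed for):
  SiO2: 282.4·0.6306 + 443.7·0.9950 = 619.6 t (target 619.5 t)
  MgO: 282.4·0.3200 + 131.3·0.9850 = 219.7 t (target 219.7 t)
  Al2O3: 443.7·0.003000 = 1.331 t (target 1.331 t)
  BaO: 73.98·0.7770 = 57.48 t (target 57.48 t)
  PbO: 102.1·0.9990 = 102.0 t (target 102.0 t)
The glass-mass cross-check: whole batch net of LOI = 1000 t (the Σ of target masses is 1000 t; with the basis standing at 1000 t — rounding explains the deltas).
Whole-batch sum: Σ batch = 1033 t; Σ batch·LOI gives LOI loss = 33.41 t; yield: glass divided by total = 96.77%.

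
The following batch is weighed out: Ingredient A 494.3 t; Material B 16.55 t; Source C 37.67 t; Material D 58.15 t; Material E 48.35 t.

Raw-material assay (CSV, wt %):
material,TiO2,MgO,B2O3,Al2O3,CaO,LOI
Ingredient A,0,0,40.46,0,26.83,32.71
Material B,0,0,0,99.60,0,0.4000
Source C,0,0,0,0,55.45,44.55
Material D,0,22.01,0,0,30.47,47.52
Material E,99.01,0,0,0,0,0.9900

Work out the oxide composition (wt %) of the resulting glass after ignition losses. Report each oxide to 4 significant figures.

Working values are displayed, with 4-significant-figure rounding, between the steps; the whole derivation maintains full precision throughout; every reported value is rounded just once — derived quantities (five oxide percentages, totals, the yield, glass mass, ignition loss) are computed starting from the weights per 448.4 t of glass in full precision, exactly as printed in the question or the answer.
Oxide masses out of the charge:
  TiO2: 48.35·0.9901 = 47.87 t
  MgO: 58.15·0.2201 = 12.80 t
  B2O3: 494.3·0.4046 = 200.0 t
  Al2O3: 16.55·0.9960 = 16.48 t
  CaO: 494.3·0.2683 + 37.67·0.5545 + 58.15·0.3047 = 171.2 t
LOI: 494.3·0.3271 + 16.55·0.004000 + 37.67·0.4455 + 58.15·0.4752 + 48.35·0.009900 = 206.6 t
Net of LOI, the glass mass = 655.0 − 206.6 = 448.4 t (consistent with Σ oxide mass)
wt % = 100 × oxide mass / glass mass

Glass mass = 448.4 t (batch 655.0 − LOI 206.6).
Composition: TiO2 10.68%, MgO 2.854%, B2O3 44.60%, Al2O3 3.676%, CaO 38.19%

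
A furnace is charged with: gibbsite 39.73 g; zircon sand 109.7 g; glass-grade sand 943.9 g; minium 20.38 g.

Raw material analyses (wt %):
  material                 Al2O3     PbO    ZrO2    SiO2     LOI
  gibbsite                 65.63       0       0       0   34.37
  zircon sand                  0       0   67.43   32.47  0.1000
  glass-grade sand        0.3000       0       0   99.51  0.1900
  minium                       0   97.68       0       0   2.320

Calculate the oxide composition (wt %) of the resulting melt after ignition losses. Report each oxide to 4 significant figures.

Glass mass = 1098 g (batch 1114 − LOI 16.03).
Composition: Al2O3 2.633%, PbO 1.814%, ZrO2 6.739%, SiO2 88.81%

Exact precision is carried from first step to last; values along the way are shown (rounded to four significant digits) alongside each step. Each reported figure takes just one rounding. All derived quantities, including the totals, four oxide percentages, glass mass, LOI, yield, are re-derived from the batch weights at 1098 g of glass at full precision, as given in problem or answer.
Oxide masses out of the charge:
  Al2O3: 39.73·0.6563 + 943.9·0.003000 = 28.91 g
  PbO: 20.38·0.9768 = 19.91 g
  ZrO2: 109.7·0.6743 = 73.97 g
  SiO2: 109.7·0.3247 + 943.9·0.9951 = 974.9 g
LOI: 39.73·0.3437 + 109.7·0.001000 + 943.9·0.001900 + 20.38·0.02320 = 16.03 g
batch − LOI leaves glass = 1114 − 16.03 = 1098 g (consistent with Σ oxide mass)
percent share: oxide ÷ glass, ×100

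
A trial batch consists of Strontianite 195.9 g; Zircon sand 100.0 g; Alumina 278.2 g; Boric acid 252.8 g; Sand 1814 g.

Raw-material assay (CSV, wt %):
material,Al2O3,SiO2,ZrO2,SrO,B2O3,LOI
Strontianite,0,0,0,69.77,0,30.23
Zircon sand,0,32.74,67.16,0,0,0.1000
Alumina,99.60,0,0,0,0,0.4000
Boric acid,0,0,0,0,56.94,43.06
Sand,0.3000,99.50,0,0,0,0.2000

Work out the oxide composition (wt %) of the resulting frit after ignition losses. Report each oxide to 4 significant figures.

Glass mass = 2468 g (batch 2641 − LOI 172.9).
Composition: Al2O3 11.45%, SiO2 74.46%, ZrO2 2.721%, SrO 5.538%, B2O3 5.832%

In-progress results are printed rounded to four significant digits at each printed step — the working math keeps full precision in every operation. Each reported value takes a single rounding — derived quantities (LOI, yield, net glass mass, totals, five oxide percentages) are recomputed from the weighed amounts per 2468 g of glass in full float precision as they appear in either problem or answer.
Delivered oxide masses:
  Al2O3: 278.2·0.9960 + 1814·0.003000 = 282.5 g
  SiO2: 100.0·0.3274 + 1814·0.9950 = 1838 g
  ZrO2: 100.0·0.6716 = 67.16 g
  SrO: 195.9·0.6977 = 136.7 g
  B2O3: 252.8·0.5694 = 143.9 g
LOI: 195.9·0.3023 + 100.0·0.001000 + 278.2·0.004000 + 252.8·0.4306 + 1814·0.002000 = 172.9 g
Resulting glass, batch − LOI: 2641 − 172.9 = 2468 g (the oxide masses sum to this)
wt %: oxide over glass, times 100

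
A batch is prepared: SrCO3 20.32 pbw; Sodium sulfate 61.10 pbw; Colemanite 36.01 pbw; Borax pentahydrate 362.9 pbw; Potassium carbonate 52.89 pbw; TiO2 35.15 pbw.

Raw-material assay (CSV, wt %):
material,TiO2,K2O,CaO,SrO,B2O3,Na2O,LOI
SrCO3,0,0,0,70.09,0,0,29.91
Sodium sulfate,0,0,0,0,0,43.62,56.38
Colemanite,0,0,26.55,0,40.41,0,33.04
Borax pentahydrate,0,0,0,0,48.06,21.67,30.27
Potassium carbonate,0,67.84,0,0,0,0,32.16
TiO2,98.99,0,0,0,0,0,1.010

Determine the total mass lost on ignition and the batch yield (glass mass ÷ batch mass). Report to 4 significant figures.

Each numeric step keeps full precision at each step — working values are shown, with 4-significant-figure rounding, across the worked steps; each reported result is rounded exactly once. All derived quantities (net glass mass, yield, six oxide percentages, totals, ignition loss) are recomputed in full float precision from the batch weights per 388.7 pbw of glass, as written in the question or the answer.
Each material's LOI contribution:
  SrCO3: 20.32 × 0.2991 = 6.078 pbw
  Sodium sulfate: 61.10 × 0.5638 = 34.45 pbw
  Colemanite: 36.01 × 0.3304 = 11.90 pbw
  Borax pentahydrate: 362.9 × 0.3027 = 109.8 pbw
  Potassium carbonate: 52.89 × 0.3216 = 17.01 pbw
  TiO2: 35.15 × 0.01010 = 0.3550 pbw
Total LOI = 179.6 pbw
Glass = batch − LOI = 568.4 − 179.6 = 388.7 pbw

LOI loss = 179.6 pbw; glass = 388.7 pbw; yield = 68.39%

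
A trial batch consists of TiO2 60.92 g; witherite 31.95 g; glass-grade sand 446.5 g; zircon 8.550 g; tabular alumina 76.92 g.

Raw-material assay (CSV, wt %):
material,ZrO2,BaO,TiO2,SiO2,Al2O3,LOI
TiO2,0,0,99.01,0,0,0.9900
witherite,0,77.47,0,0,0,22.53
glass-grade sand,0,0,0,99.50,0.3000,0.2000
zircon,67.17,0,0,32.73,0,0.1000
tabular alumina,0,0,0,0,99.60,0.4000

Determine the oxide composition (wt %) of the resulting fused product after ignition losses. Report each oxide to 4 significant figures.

The whole derivation maintains exact precision end to end — the intermediate values are printed with 4-significant-figure rounding in the working; a single rounding produces each reported number; derived quantities are rebuilt from the weighed amounts for 615.8 g of glass at full precision (yield, the five compositions, ignition loss, totals, glass mass) as they appear in question or answer.
Oxide masses out of the charge:
  ZrO2: 8.550·0.6717 = 5.743 g
  BaO: 31.95·0.7747 = 24.75 g
  TiO2: 60.92·0.9901 = 60.32 g
  SiO2: 446.5·0.9950 + 8.550·0.3273 = 447.1 g
  Al2O3: 446.5·0.003000 + 76.92·0.9960 = 77.95 g
LOI: 60.92·0.009900 + 31.95·0.2253 + 446.5·0.002000 + 8.550·0.001000 + 76.92·0.004000 = 9.011 g
The glass mass, total less LOI, = 624.8 − 9.011 = 615.8 g (matching Σ of the oxides)
percent by weight: oxide/glass ×100

Glass mass = 615.8 g (batch 624.8 − LOI 9.011).
Composition: ZrO2 0.9326%, BaO 4.019%, TiO2 9.794%, SiO2 72.60%, Al2O3 12.66%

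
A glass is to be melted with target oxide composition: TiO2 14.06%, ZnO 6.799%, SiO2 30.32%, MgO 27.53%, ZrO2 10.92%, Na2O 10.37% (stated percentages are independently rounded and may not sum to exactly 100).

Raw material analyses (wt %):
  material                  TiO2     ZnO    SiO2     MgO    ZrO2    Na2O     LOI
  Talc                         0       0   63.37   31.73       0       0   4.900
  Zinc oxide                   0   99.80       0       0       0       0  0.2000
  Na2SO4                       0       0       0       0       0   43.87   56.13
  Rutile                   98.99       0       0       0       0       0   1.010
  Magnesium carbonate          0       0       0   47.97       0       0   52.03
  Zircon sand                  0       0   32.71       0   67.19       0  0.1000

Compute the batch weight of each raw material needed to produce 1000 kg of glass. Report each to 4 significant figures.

Full float precision is kept from first step to last. Intermediates are rounded to four significant digits wherever printed; each reported result sees exactly one rounding. Derived quantities, including LOI, net glass mass, totals, the yield, the six compositions, are computed starting from the weights for 1000 kg of glass in exact precision, as given in problem or answer.
The oxide mass targets at 1000 kg glass:
  TiO2: 14.06% × 1000 = 140.6 kg
  ZnO: 6.799% × 1000 = 67.99 kg
  SiO2: 30.32% × 1000 = 303.2 kg
  MgO: 27.53% × 1000 = 275.3 kg
  ZrO2: 10.92% × 1000 = 109.2 kg
  Na2O: 10.37% × 1000 = 103.7 kg
Mass-balance tally per oxide given the weights on record, relative to the basis at hand (sum by sum, the targets are met given rounding of the digits):
  TiO2: 142.0·0.9899 = 140.6 kg (target 140.6 kg)
  ZnO: 68.13·0.9980 = 67.99 kg (target 67.99 kg)
  SiO2: 394.6·0.6337 + 162.5·0.3271 = 303.2 kg (target 303.2 kg)
  MgO: 394.6·0.3173 + 312.9·0.4797 = 275.3 kg (target 275.3 kg)
  ZrO2: 162.5·0.6719 = 109.2 kg (target 109.2 kg)
  Na2O: 236.4·0.4387 = 103.7 kg (target 103.7 kg)
The glass-mass cross-check: the batch minus its LOI: 1000 kg (oxide target masses add up to 1000 kg; versus the stated basis of 1000 kg — rounding explains the deltas).
Batch grand total — Σ batch = 1317 kg; LOI removed, Σ of batch·LOI: 316.6 kg; yield = glass ÷ total batch = 75.95%.

Batch per 1000 kg glass:
  Talc: 394.6 kg
  Zinc oxide: 68.13 kg
  Na2SO4: 236.4 kg
  Rutile: 142.0 kg
  Magnesium carbonate: 312.9 kg
  Zircon sand: 162.5 kg
Total batch = 1317 kg; LOI loss = 316.6 kg; yield = 75.95%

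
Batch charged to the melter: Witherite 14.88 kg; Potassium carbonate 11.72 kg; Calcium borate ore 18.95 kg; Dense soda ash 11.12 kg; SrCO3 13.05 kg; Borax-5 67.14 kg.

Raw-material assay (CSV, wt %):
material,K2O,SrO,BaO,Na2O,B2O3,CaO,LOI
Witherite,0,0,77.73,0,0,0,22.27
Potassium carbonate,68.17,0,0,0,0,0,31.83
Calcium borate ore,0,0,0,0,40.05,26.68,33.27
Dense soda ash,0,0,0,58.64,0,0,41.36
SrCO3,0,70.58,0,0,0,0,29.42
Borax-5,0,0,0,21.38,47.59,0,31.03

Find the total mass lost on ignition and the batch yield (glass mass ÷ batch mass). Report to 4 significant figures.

LOI loss = 42.62 kg; glass = 94.24 kg; yield = 68.86%

All arithmetic keeps exact precision in every operation. Values along the way are printed (rounded to four significant figures) within the worked lines — each reported value receives exactly one rounding; derived quantities are recomputed at full precision (yield, totals, ignition loss, net glass mass, the six compositions) from the weighed amounts on 94.24 kg of glass, as they appear in the problem or answer text.
Each material's LOI contribution:
  Witherite: 14.88 × 0.2227 = 3.314 kg
  Potassium carbonate: 11.72 × 0.3183 = 3.730 kg
  Calcium borate ore: 18.95 × 0.3327 = 6.305 kg
  Dense soda ash: 11.12 × 0.4136 = 4.599 kg
  SrCO3: 13.05 × 0.2942 = 3.839 kg
  Borax-5: 67.14 × 0.3103 = 20.83 kg
Total LOI = 42.62 kg
Glass = batch − LOI = 136.9 − 42.62 = 94.24 kg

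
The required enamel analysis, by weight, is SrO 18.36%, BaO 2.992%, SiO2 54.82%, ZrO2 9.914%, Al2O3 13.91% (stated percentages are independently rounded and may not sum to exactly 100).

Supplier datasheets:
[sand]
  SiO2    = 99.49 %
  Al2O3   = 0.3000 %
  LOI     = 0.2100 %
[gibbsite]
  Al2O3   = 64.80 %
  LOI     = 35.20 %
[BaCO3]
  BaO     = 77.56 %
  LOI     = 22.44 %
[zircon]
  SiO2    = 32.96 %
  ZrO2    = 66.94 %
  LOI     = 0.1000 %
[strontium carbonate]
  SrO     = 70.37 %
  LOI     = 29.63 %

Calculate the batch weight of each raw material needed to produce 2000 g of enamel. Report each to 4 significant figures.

Values along the way appear, with 4-significant-digit rounding, alongside each step — all arithmetic carries full float precision through the solve; exactly one rounding goes into each reported figure; all derived quantities (glass mass, LOI, totals, five oxide percentages, the yield) are rebuilt in exact precision starting from the weights per 2000 g of glass, as quoted within question or answer.
The oxide mass targets at 2000 g enamel:
  SrO: 18.36% × 2000 = 367.2 g
  BaO: 2.992% × 2000 = 59.84 g
  SiO2: 54.82% × 2000 = 1096 g
  ZrO2: 9.914% × 2000 = 198.3 g
  Al2O3: 13.91% × 2000 = 278.2 g
Balance tally, oxide-wise, with the batch weights as given, under the basis named above (each sum matches its target mass net of answer rounding effects):
  SrO: 521.8·0.7037 = 367.2 g (target 367.2 g)
  BaO: 77.15·0.7756 = 59.84 g (target 59.84 g)
  SiO2: 1004·0.9949 + 296.2·0.3296 = 1097 g (target 1096 g)
  ZrO2: 296.2·0.6694 = 198.3 g (target 198.3 g)
  Al2O3: 1004·0.003000 + 424.7·0.6480 = 278.2 g (target 278.2 g)
Glass-mass bookkeeping: the batch minus its LOI: 2000 g (the targets, summed, come to 2000 g; with the basis standing at 2000 g — deltas are rounding alone).
Summing the batch: Σ batch = 2324 g; ignition loss, Σ(batch × LOI) = 323.8 g; yield = glass ÷ total batch = 86.07%.

Batch per 2000 g enamel:
  sand: 1004 g
  gibbsite: 424.7 g
  BaCO3: 77.15 g
  zircon: 296.2 g
  strontium carbonate: 521.8 g
Total batch = 2324 g; LOI loss = 323.8 g; yield = 86.07%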